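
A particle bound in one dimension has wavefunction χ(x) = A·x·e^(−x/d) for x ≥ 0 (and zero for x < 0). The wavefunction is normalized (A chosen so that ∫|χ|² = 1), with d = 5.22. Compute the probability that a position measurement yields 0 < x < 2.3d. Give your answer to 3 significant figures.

P ≈ 0.837

P = ∫_{0}^{2.3d} |χ(x)|² dx.
Since A² = 1/(d^3/4), this is the region integral divided by the full normalization integral.
Let u = x/d; then A² and the length scale cancel, so P = ∫_{0}^{2.3} u^2·e^(-2·u) du ÷ ∫_{0}^{∞} u^2·e^(-2·u) du.
An antiderivative of u^2·e^(-2·u) is -(2·u^2 + 2·u + 1)·e^(-2·u)/4; evaluating from 0 to 2.3 gives 1/4 - 809·e^(-23/5)/200, while the full integral is 1/4.
Taking the ratio, P = 0.8374.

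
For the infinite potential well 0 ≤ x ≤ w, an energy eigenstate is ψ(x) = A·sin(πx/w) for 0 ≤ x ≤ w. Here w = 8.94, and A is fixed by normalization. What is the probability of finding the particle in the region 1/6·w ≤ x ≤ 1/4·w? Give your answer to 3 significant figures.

P ≈ 0.0620

|ψ|² is the probability density, so P = ∫_{1/6·w}^{1/4·w} |ψ|² dx.
With A² fixed by ∫|ψ|² = 1, i.e. A² = (w/2)^(−1), substitute and integrate.
Substituting u = x/w, A² and the length scale cancel in the ratio: P = ∫_{1/6}^{1/4} sin(π·u)^2 du / ∫_{0}^{1} sin(π·u)^2 du.
With ∫ sin(π·u)^2 du = u/2 - sin(2·π·u)/(4·π) + C, the region integral is -1/(4·π) + 1/24 + √(3)/(8·π) and the full one is 1/2.
This works out to P = (-6 + π + 3·√(3))/(12·π).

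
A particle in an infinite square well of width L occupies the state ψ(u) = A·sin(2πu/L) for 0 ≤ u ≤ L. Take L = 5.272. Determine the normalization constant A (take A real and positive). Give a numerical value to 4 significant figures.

Normalization requires ∫|ψ|² du = 1, integrated from 0 to L.
The integral (without the A² prefactor) comes out to L/2.
Setting this equal to 1 gives A² = 1/(L/2).
With L = 5.272: A² = 0.37936 and A = 0.61592.

A ≈ 0.6159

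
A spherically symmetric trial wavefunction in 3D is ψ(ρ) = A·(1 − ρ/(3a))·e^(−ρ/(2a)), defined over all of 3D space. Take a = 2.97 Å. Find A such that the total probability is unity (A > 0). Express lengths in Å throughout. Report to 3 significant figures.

We need A² ∫|f|² 4πρ² dρ = 1, taking the integral from 0 to ∞.
Recall ∫₀^∞ ρ^m e^(−ρ/β) dρ = m!·β^(m+1), with ψ = A·(1 − ρ/(3a))·e^(−ρ/(2a)), the integral evaluates to A²·[8·π·a^3/3].
With a = 2.97: A² = 0.004556 and A = 0.06750.

A ≈ 0.0675 Å^(-3/2)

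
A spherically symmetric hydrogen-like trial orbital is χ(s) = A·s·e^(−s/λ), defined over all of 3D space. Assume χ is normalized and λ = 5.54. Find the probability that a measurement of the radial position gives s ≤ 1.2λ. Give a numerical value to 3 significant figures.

P ≈ 0.0959

Integrate the radial probability density 4πs²|χ|² over s ≤ 1.2λ.
The full normalization integral is A²·[3·π·λ^5] = 1, fixing A².
Substituting u = s/λ, A², 4π and the length scale all cancel in the ratio: P = ∫_{0}^{1.2} u^4·e^(-2·u) du / ∫_{0}^{∞} u^4·e^(-2·u) du.
An antiderivative of u^4·e^(-2·u) is -(u^4/2 + u^3 + 3·u^2/2 + 3·u/2 + 3/4)·e^(-2·u); evaluating from 0 to 1.2 gives ≈ 0.071901, while the full integral is 3/4.
This evaluates to P = 0.09587.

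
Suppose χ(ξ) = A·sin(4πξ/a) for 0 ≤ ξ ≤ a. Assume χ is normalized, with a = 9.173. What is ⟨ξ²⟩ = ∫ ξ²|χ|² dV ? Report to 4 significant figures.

⟨ξ²⟩ = ∫ ξ^2 |χ|² dξ over the full domain.
The ratio of the moment integral to the normalization integral gives ⟨ξ²⟩ = -a^2/(32·π^2) + a^2/3.
With a = 9.173, ⟨ξ^2⟩ = 27.782.

⟨ξ^2⟩ ≈ 27.78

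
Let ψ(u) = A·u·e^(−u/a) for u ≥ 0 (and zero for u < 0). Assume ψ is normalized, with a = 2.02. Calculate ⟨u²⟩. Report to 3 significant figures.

By definition ⟨u²⟩ = ∫ u^2 |ψ(u)|² du.
Evaluating both integrals, ⟨u²⟩ = 3·a^2.
With a = 2.02, ⟨u^2⟩ = 12.24.

⟨u^2⟩ ≈ 12.2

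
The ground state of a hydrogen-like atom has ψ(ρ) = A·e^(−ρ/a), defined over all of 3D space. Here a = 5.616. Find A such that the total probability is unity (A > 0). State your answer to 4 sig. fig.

A ≈ 0.04239

The normalization condition is ∫|ψ|² 4πρ² dρ = 1 from 0 to ∞.
(Spherical symmetry: dV = 4πρ² dρ.)
Recall ∫₀^∞ ρ^m e^(−ρ/β) dρ = m!·β^(m+1), carrying out the integral gives A² · π·a^3.
Hence A² = 1/[π·a^3].
With a = 5.616: A² = 0.0017971 and A = 0.042392.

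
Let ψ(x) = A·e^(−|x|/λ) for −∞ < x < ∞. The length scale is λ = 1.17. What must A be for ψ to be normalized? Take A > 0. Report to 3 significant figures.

A ≈ 0.925

The normalization condition is ∫|ψ|² dx = 1 from −∞ to ∞.
With ∫₀^∞ x^0 e^(−αx) dx = 0!/α^1, carrying out the integral gives A² · λ.
With λ = 1.17: A² = 0.8547 and A = 0.9245.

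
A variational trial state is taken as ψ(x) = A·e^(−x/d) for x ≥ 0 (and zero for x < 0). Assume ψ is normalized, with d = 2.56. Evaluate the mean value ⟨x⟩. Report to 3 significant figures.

By definition ⟨x⟩ = ∫ x |ψ(x)|² dx.
Recall ∫₀^∞ x^m e^(−x/β) dx = m!·β^(m+1), since the A² factors cancel between numerator and denominator, ⟨x⟩ = d/2.
Putting d = 2.56 gives 1.280.

⟨x⟩ ≈ 1.28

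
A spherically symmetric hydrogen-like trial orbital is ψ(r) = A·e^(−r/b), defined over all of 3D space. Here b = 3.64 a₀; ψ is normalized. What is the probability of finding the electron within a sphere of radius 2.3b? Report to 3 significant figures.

With dV = 4πr²dr, the probability is ∫|ψ|² dV over r ≤ 2.3b.
Normalization gives A² = 1/(π·b^3).
Substituting u = r/b, A², 4π and the length scale all cancel in the ratio: P = ∫_{0}^{2.3} u^2·e^(-2·u) du / ∫_{0}^{∞} u^2·e^(-2·u) du.
Using ∫ u^2·e^(-2·u) du = -(2·u^2 + 2·u + 1)·e^(-2·u)/4, the numerator is 1/4 - 809·e^(-23/5)/200 and the denominator is 1/4.
This evaluates to P = 0.8374.

P ≈ 0.837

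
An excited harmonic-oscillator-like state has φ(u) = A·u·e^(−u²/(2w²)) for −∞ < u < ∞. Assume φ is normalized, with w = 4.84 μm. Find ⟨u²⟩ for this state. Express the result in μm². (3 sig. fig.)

The expectation value is the |φ|²-weighted average of u^2: ∫ u^2|φ|² du.
With ∫_{−∞}^{∞} u^(2m) e^(−αu²) du = (2m−1)!!·√π / (2^m α^(m+1/2)), the ratio of the moment integral to the normalization integral gives ⟨u²⟩ = 3·w^2/2.
Putting w = 4.84 gives 35.14.

⟨u^2⟩ ≈ 35.1 μm^2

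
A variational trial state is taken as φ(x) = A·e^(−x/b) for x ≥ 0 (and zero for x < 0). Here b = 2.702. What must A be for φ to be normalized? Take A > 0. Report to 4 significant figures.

A ≈ 0.8603

The normalization condition is ∫|φ|² dx = 1 from 0 to ∞.
The integral (without the A² prefactor) comes out to b/2.
Hence A² = 1/[b/2].
With b = 2.702: A² = 0.74019 and A = 0.86034.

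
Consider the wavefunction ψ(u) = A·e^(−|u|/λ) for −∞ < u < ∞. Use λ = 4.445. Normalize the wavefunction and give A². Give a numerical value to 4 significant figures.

We need A² ∫|f|² du = 1, taking the integral from −∞ to ∞.
∫|ψ|² du = A²·(λ).
So A² = (λ)^(−1).
Plugging in λ = 4.445 yields A = 0.47431.

A^2 ≈ 0.2250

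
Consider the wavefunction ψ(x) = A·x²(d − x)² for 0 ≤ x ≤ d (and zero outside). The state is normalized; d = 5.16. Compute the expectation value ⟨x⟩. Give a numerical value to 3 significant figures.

⟨x⟩ ≈ 2.58

The expectation value is the |ψ|²-weighted average of x: ∫ x|ψ|² dx.
Expanding the polynomial and integrating term by term, evaluating both integrals, ⟨x⟩ = d/2.
With d = 5.16, ⟨x⟩ = 2.580.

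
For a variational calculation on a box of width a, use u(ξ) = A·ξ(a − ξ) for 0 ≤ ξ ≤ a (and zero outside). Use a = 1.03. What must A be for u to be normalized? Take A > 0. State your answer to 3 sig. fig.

We need A² ∫|f|² dξ = 1, taking the integral from 0 to a.
Expanding the polynomial and integrating term by term, with u = A·ξ(a − ξ), the integral evaluates to A²·[a^5/30].
Setting this equal to 1 gives A² = 1/(a^5/30).
With a = 1.03: A² = 25.88 and A = 5.087.

A ≈ 5.09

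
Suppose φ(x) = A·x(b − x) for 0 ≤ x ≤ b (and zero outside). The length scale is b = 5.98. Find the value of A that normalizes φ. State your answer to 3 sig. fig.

The normalization condition is ∫|φ|² dx = 1 from 0 to b.
Expanding the polynomial and integrating term by term, carrying out the integral gives A² · b^5/30.
Substituting b = 5.98 gives A² = 0.003923, so A = 0.06263.

A ≈ 0.0626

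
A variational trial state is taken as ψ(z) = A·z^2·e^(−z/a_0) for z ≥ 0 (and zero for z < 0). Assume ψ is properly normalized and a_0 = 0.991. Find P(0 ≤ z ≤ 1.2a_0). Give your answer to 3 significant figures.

P ≈ 0.0959

P = ∫_{0}^{1.2a_0} |ψ(z)|² dz.
With A² fixed by ∫|ψ|² = 1, i.e. A² = (3·a_0^5/4)^(−1), substitute and integrate.
Substituting u = z/a_0, A² and the length scale cancel in the ratio: P = ∫_{0}^{1.2} u^4·e^(-2·u) du / ∫_{0}^{∞} u^4·e^(-2·u) du.
An antiderivative of u^4·e^(-2·u) is -(u^4/2 + u^3 + 3·u^2/2 + 3·u/2 + 3/4)·e^(-2·u); evaluating from 0 to 1.2 gives ≈ 0.071901, while the full integral is 3/4.
This works out to P = 0.09587.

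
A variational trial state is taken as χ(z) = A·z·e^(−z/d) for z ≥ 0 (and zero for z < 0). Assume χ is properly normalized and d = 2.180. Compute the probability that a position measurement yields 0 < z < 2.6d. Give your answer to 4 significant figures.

P ≈ 0.8912

The probability is P = ∫ |χ|² dz over [0, 2.6d].
Since A² = 1/(d^3/4), this is the region integral divided by the full normalization integral.
In terms of u = z/d (A² and the length scale cancel between numerator and denominator), P = [∫_{0}^{2.6} u^2·e^(-2·u) du] / [∫_{0}^{∞} u^2·e^(-2·u) du].
An antiderivative of u^2·e^(-2·u) is -(2·u^2 + 2·u + 1)·e^(-2·u)/4; evaluating from 0 to 2.6 gives 1/4 - 493·e^(-26/5)/100, while the full integral is 1/4.
The result is P = 0.89121.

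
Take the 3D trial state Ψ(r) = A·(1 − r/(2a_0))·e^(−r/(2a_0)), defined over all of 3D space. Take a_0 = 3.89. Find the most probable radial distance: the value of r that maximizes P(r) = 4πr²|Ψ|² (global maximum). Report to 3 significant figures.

Set d/dr [P(r) = 4πr²|Ψ|²] = 0 and solve for r > 0.
Solving yields r = a_0·(√(5) + 3).
With a_0 = 3.89, the most probable radial distance is 20.37.

r ≈ 20.4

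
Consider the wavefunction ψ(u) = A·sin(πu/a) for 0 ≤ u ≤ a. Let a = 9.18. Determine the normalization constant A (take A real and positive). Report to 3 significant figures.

Normalization requires ∫|ψ|² du = 1, integrated from 0 to a.
Using sin²θ = (1 − cos 2θ)/2, carrying out the integral gives A² · a/2.
With a = 9.18: A² = 0.2179 and A = 0.4668.

A ≈ 0.467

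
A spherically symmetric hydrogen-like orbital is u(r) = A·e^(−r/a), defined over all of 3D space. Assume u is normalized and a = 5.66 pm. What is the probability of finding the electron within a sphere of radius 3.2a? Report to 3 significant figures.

Integrate the radial probability density 4πr²|u|² over r ≤ 3.2a.
The full normalization integral is A²·[π·a^3] = 1, fixing A².
Let t = r/a; then A², 4π and the length scale all cancel, so P = ∫_{0}^{3.2} t^2·e^(-2·t) dt ÷ ∫_{0}^{∞} t^2·e^(-2·t) dt.
Using ∫ t^2·e^(-2·t) dt = -(2·t^2 + 2·t + 1)·e^(-2·t)/4, the numerator is 1/4 - 697·e^(-32/5)/100 and the denominator is 1/4.
The region integral divided by the full integral gives P = 0.9537.

P ≈ 0.954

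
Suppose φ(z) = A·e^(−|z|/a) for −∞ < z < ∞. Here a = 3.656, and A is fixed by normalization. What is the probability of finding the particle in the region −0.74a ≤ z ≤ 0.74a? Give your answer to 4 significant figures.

P = ∫_{−0.74a}^{0.74a} |φ(z)|² dz.
Since A² = 1/(a), this is the region integral divided by the full normalization integral.
By symmetry take twice the z ≥ 0 contribution in numerator and denominator; the 2's cancel. Let u = z/a; then A² and the length scale cancel, so P = ∫_{0}^{0.74} e^(-2·u) du ÷ ∫_{0}^{∞} e^(-2·u) du.
With ∫ e^(-2·u) du = -e^(-2·u)/2 + C, the region integral is 1/2 - e^(-37/25)/2 and the full one is 1/2.
Taking the ratio, P = 0.77236.

P ≈ 0.7724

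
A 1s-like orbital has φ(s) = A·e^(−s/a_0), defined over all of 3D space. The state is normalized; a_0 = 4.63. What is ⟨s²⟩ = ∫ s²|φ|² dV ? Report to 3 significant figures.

⟨s^2⟩ ≈ 64.3

The expectation value is the |φ|²-weighted average of s^2: ∫ s^2|φ|² 4πs² ds.
Since the A² factors cancel between numerator and denominator, ⟨s²⟩ = 3·a_0^2.
Putting a_0 = 4.63 gives 64.31.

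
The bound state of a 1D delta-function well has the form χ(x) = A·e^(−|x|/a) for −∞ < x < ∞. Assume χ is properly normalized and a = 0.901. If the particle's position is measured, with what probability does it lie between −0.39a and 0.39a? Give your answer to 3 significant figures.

P ≈ 0.542

The probability is P = ∫ |χ|² dx over [−0.39a, 0.39a].
Since A² = 1/(a), this is the region integral divided by the full normalization integral.
Both integrals are even about x = 0, so only the x ≥ 0 halves are needed (the factors of 2 cancel). Let u = x/a; then A² and the length scale cancel, so P = ∫_{0}^{0.39} e^(-2·u) du ÷ ∫_{0}^{∞} e^(-2·u) du.
An antiderivative of e^(-2·u) is -e^(-2·u)/2; evaluating from 0 to 0.39 gives 1/2 - e^(-39/50)/2, while the full integral is 1/2.
Taking the ratio, P = 0.5416.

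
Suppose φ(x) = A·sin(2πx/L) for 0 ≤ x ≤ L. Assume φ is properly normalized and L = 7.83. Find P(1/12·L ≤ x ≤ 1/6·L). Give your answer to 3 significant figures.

The probability is P = ∫ |φ|² dx over [1/12·L, 1/6·L].
The normalization integral ∫|φ|²dx over the whole domain equals L/2·A², and A² cancels in the ratio.
In terms of u = x/L (A² and the length scale cancel between numerator and denominator), P = [∫_{1/12}^{1/6} sin(2·π·u)^2 du] / [∫_{0}^{1} sin(2·π·u)^2 du].
With ∫ sin(2·π·u)^2 du = u/2 - sin(4·π·u)/(8·π) + C, the region integral is 1/24 and the full one is 1/2.
Taking the ratio, P = 1/12.

P ≈ 0.0833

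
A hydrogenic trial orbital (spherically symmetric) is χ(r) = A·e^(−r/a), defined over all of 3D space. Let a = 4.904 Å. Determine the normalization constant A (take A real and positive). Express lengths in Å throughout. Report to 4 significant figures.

A ≈ 0.05195 Å^(-3/2)

The normalization condition is ∫|χ|² 4πr² dr = 1 from 0 to ∞.
With χ = A·e^(−r/a), the integral evaluates to A²·[π·a^3].
Setting this equal to 1 gives A² = 1/(π·a^3).
Plugging in a = 4.904 yields A = 0.051952.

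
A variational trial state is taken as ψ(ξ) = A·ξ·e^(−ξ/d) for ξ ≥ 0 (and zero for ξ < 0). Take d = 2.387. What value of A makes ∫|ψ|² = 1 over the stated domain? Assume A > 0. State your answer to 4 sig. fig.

A ≈ 0.5423

Normalization requires ∫|ψ|² dξ = 1, integrated from 0 to ∞.
The integral (without the A² prefactor) comes out to d^3/4.
Setting this equal to 1 gives A² = 1/(d^3/4).
With d = 2.387: A² = 0.29411 and A = 0.54231.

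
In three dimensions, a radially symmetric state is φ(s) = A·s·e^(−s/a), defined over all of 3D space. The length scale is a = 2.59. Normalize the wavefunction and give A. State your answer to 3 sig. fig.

The normalization condition is ∫|φ|² 4πs² ds = 1 from 0 to ∞.
(Spherical symmetry: dV = 4πs² ds.)
Carrying out the integral gives A² · 3·π·a^5.
Plugging in a = 2.59 yields A = 0.03017.

A ≈ 0.0302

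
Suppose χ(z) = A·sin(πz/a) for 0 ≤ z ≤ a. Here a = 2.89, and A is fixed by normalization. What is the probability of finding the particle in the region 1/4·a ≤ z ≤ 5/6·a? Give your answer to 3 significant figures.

The probability is P = ∫ |χ|² dz over [1/4·a, 5/6·a].
Since A² = 1/(a/2), this is the region integral divided by the full normalization integral.
In terms of u = z/a (A² and the length scale cancel between numerator and denominator), P = [∫_{1/4}^{5/6} sin(π·u)^2 du] / [∫_{0}^{1} sin(π·u)^2 du].
An antiderivative of sin(π·u)^2 is u/2 - sin(2·π·u)/(4·π); evaluating from 1/4 to 5/6 gives √(3)/(8·π) + 1/(4·π) + 7/24, while the full integral is 1/2.
This works out to P = (3·√(3) + 6 + 7·π)/(12·π).

P ≈ 0.880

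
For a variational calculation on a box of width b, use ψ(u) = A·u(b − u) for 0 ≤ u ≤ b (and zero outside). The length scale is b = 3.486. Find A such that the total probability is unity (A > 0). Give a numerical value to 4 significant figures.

A ≈ 0.2414

The normalization condition is ∫|ψ|² du = 1 from 0 to b.
With ψ = A·u(b − u), the integral evaluates to A²·[b^5/30].
So A² = (b^5/30)^(−1).
Plugging in b = 3.486 yields A = 0.24140.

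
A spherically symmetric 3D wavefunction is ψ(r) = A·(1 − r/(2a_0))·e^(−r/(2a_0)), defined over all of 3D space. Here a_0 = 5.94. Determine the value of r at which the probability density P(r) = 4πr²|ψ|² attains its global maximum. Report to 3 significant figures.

Set d/dr [P(r) = 4πr²|ψ|²] = 0 and solve for r > 0.
This gives r = a_0·(√(5) + 3).
With a_0 = 5.94, the most probable radial distance is 31.10.

r ≈ 31.1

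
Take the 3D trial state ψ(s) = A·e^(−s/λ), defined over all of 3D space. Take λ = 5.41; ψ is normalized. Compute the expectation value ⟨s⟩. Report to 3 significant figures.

⟨s⟩ ≈ 8.12

By definition ⟨s⟩ = ∫ s |ψ(s)|² 4πs² ds.
Since the A² factors cancel between numerator and denominator, ⟨s⟩ = 3·λ/2.
With λ = 5.41, ⟨s⟩ = 8.115.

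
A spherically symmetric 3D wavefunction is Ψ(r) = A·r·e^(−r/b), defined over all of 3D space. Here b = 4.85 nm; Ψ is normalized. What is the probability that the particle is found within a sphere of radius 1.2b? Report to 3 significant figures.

P = ∫ |Ψ|² 4πr² dr over r ≤ 1.2b.
A² is fixed by ∫₀^∞ 4πr²|Ψ|² dr = 1, i.e. A² = (3·π·b^5)^(−1).
Let u = r/b; then A², 4π and the length scale all cancel, so P = ∫_{0}^{1.2} u^4·e^(-2·u) du ÷ ∫_{0}^{∞} u^4·e^(-2·u) du.
Using ∫ u^4·e^(-2·u) du = -(u^4/2 + u^3 + 3·u^2/2 + 3·u/2 + 3/4)·e^(-2·u), the numerator is ≈ 0.071901 and the denominator is 3/4.
The region integral divided by the full integral gives P = 0.09587.

P ≈ 0.0959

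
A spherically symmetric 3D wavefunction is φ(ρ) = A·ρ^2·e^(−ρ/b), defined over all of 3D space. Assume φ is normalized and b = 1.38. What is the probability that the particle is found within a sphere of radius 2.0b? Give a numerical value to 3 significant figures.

P = ∫ |φ|² 4πρ² dρ over ρ ≤ 2.0b.
A² is fixed by ∫₀^∞ 4πρ²|φ|² dρ = 1, i.e. A² = (45·π·b^7/2)^(−1).
Substituting u = ρ/b, A², 4π and the length scale all cancel in the ratio: P = ∫_{0}^{2.0} u^6·e^(-2·u) du / ∫_{0}^{∞} u^6·e^(-2·u) du.
With ∫ u^6·e^(-2·u) du = -(4·u^6 + 12·u^5 + 30·u^4 + 60·u^3 + 90·u^2 + 90·u + 45)·e^(-2·u)/8 + C, the region integral is 45/8 - 2185·e^(-4)/8 and the full one is 45/8.
Taking the ratio yields P = 0.1107.

P ≈ 0.111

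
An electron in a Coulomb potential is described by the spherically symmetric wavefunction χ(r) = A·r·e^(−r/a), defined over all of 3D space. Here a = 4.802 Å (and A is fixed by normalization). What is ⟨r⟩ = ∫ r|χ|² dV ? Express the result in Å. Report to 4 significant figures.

⟨r⟩ ≈ 12.01 Å

The expectation value is the |χ|²-weighted average of r: ∫ r|χ|² 4πr² dr.
Recall ∫₀^∞ r^m e^(−r/β) dr = m!·β^(m+1), since the A² factors cancel between numerator and denominator, ⟨r⟩ = 5·a/2.
With a = 4.802, ⟨r⟩ = 12.005.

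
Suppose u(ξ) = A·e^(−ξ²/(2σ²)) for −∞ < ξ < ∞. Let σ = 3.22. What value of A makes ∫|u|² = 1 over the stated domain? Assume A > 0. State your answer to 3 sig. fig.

A ≈ 0.419

The normalization condition is ∫|u|² dξ = 1 from −∞ to ∞.
With ∫_{−∞}^{∞} ξ^(2m) e^(−αξ²) dξ = (2m−1)!!·√π / (2^m α^(m+1/2)), with u = A·e^(−ξ²/(2σ²)), the integral evaluates to A²·[√(π)·σ].
Hence A² = 1/[√(π)·σ].
Plugging in σ = 3.22 yields A = 0.4186.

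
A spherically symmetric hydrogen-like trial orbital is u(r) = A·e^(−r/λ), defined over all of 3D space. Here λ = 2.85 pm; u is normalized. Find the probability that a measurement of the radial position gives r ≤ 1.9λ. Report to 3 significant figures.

P ≈ 0.731

P = ∫ |u|² 4πr² dr over r ≤ 1.9λ.
A² is fixed by ∫₀^∞ 4πr²|u|² dr = 1, i.e. A² = (π·λ^3)^(−1).
Let t = r/λ; then A², 4π and the length scale all cancel, so P = ∫_{0}^{1.9} t^2·e^(-2·t) dt ÷ ∫_{0}^{∞} t^2·e^(-2·t) dt.
With ∫ t^2·e^(-2·t) dt = -(2·t^2 + 2·t + 1)·e^(-2·t)/4 + C, the region integral is 1/4 - 601·e^(-19/5)/200 and the full one is 1/4.
This evaluates to P = 0.7311.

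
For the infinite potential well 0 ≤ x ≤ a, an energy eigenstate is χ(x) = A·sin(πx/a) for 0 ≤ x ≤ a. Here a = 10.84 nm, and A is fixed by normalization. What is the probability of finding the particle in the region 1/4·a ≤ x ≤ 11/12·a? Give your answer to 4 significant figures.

P ≈ 0.9054

|χ|² is the probability density, so P = ∫_{1/4·a}^{11/12·a} |χ|² dx.
With A² fixed by ∫|χ|² = 1, i.e. A² = (a/2)^(−1), substitute and integrate.
Let u = x/a; then A² and the length scale cancel, so P = ∫_{1/4}^{11/12} sin(π·u)^2 du ÷ ∫_{0}^{1} sin(π·u)^2 du.
An antiderivative of sin(π·u)^2 is u/2 - sin(2·π·u)/(4·π); evaluating from 1/4 to 11/12 gives 3/(8·π) + 1/3, while the full integral is 1/2.
Taking the ratio, P = (9 + 8·π)/(12·π).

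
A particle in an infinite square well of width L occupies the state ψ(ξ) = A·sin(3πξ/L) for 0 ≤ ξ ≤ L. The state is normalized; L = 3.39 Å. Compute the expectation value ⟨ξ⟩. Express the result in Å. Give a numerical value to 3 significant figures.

⟨ξ⟩ ≈ 1.70 Å

The expectation value is the |ψ|²-weighted average of ξ: ∫ ξ|ψ|² dξ.
Using sin²θ = (1 − cos 2θ)/2, since the A² factors cancel between numerator and denominator, ⟨ξ⟩ = L/2.
Putting L = 3.39 gives 1.695.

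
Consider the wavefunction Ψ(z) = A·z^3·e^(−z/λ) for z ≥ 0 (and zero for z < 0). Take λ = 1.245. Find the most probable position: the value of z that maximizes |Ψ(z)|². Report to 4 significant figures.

z ≈ 3.735

Differentiate |Ψ(z)|² with respect to z and set to zero.
Solving yields z = 3·λ.
With λ = 1.245, the most probable position is 3.7350.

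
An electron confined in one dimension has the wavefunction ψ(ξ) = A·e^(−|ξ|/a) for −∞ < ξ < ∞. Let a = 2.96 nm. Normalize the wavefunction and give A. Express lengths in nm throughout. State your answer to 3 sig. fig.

The normalization condition is ∫|ψ|² dξ = 1 from −∞ to ∞.
The integral (without the A² prefactor) comes out to a.
Hence A² = 1/[a].
Substituting a = 2.96 gives A² = 0.3378, so A = 0.5812.

A ≈ 0.581 nm^(-1/2)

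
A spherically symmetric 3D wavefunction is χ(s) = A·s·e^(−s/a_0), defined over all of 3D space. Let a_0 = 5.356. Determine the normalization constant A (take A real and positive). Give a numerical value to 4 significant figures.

The normalization condition is ∫|χ|² 4πs² ds = 1 from 0 to ∞.
Using ∫₀^∞ sⁿ e^(−αs) ds = n!/αⁿ⁺¹, with χ = A·s·e^(−s/a_0), the integral evaluates to A²·[3·π·a_0^5].
So A² = (3·π·a_0^5)^(−1).
Substituting a_0 = 5.356 gives A² = 0.000024073, so A = 0.0049064.

A ≈ 0.004906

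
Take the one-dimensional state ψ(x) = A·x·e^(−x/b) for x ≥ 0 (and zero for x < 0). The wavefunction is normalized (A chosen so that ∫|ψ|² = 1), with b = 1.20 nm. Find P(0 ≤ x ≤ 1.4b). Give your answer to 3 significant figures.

The probability is P = ∫ |ψ|² dx over [0, 1.4b].
Since A² = 1/(b^3/4), this is the region integral divided by the full normalization integral.
Substituting u = x/b, A² and the length scale cancel in the ratio: P = ∫_{0}^{1.4} u^2·e^(-2·u) du / ∫_{0}^{∞} u^2·e^(-2·u) du.
Using ∫ u^2·e^(-2·u) du = -(2·u^2 + 2·u + 1)·e^(-2·u)/4, the numerator is 1/4 - 193·e^(-14/5)/100 and the denominator is 1/4.
Evaluating gives P = 0.5305.

P ≈ 0.531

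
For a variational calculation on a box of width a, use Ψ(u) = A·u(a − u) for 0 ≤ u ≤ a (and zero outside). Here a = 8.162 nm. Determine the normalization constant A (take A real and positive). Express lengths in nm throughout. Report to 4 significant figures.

A ≈ 0.02878 nm^(-5/2)

The normalization condition is ∫|Ψ|² du = 1 from 0 to a.
The integral (without the A² prefactor) comes out to a^5/30.
Hence A² = 1/[a^5/30].
Plugging in a = 8.162 yields A = 0.028779.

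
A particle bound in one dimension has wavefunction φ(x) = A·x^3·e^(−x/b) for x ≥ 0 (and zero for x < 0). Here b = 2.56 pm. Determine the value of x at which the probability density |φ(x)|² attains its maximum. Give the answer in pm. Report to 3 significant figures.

x ≈ 7.68 pm

Differentiate |φ(x)|² with respect to x and set to zero.
This gives x = 3·b.
With b = 2.56, the most probable position is 7.680 pm.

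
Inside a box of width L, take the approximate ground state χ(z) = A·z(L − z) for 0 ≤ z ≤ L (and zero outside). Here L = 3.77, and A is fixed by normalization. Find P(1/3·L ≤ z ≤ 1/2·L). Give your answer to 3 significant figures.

P ≈ 0.290

The probability is P = ∫ |χ|² dz over [1/3·L, 1/2·L].
The normalization integral ∫|χ|²dz over the whole domain equals L^5/30·A², and A² cancels in the ratio.
Substituting u = z/L, A² and the length scale cancel in the ratio: P = ∫_{1/3}^{1/2} u^2·(1 - u)^2 du / ∫_{0}^{1} u^2·(1 - u)^2 du.
An antiderivative of u^2·(1 - u)^2 is u^3·(6·u^2 - 15·u + 10)/30; evaluating from 1/3 to 1/2 gives 47/4860, while the full integral is 1/30.
Taking the ratio, P = 47/162.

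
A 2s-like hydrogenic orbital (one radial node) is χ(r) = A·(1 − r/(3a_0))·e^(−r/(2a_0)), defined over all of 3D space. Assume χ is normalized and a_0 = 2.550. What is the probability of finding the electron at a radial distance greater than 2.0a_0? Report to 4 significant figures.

P ≈ 0.6767

P = ∫ |χ|² 4πr² dr over r > 2.0a_0.
A² is fixed by ∫₀^∞ 4πr²|χ|² dr = 1, i.e. A² = (8·π·a_0^3/3)^(−1).
Substituting u = r/a_0, A², 4π and the length scale all cancel in the ratio: P = ∫_{2.0}^{∞} u^2·(1 - u/3)^2·e^(-u) du / ∫_{0}^{∞} u^2·(1 - u/3)^2·e^(-u) du.
An antiderivative of u^2·(1 - u/3)^2·e^(-u) is (-u^4 + 2·u^3 - 3·u^2 - 6·u - 6)·e^(-u)/9; evaluating from 2.0 to ∞ gives 10·e^(-2)/3, while the full integral is 2/3.
The region integral divided by the full integral gives P = 0.67668.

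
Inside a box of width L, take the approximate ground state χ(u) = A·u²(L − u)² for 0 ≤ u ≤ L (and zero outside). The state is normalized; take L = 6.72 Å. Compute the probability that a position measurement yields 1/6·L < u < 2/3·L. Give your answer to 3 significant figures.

P ≈ 0.846

The probability is P = ∫ |χ|² du over [1/6·L, 2/3·L].
With A² fixed by ∫|χ|² = 1, i.e. A² = (L^9/630)^(−1), substitute and integrate.
In terms of t = u/L (A² and the length scale cancel between numerator and denominator), P = [∫_{1/6}^{2/3} t^4·(1 - t)^4 dt] / [∫_{0}^{1} t^4·(1 - t)^4 dt].
Using ∫ t^4·(1 - t)^4 dt = t^5·(70·t^4 - 315·t^3 + 540·t^2 - 420·t + 126)/630, the numerator is ≈ 0.0013432 and the denominator is 1/630.
This works out to P = 0.8462.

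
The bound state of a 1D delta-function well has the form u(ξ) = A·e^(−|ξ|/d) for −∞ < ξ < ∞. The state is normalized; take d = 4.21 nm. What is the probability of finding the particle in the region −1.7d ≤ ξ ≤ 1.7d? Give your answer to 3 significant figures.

P ≈ 0.967

P = ∫_{−1.7d}^{1.7d} |u(ξ)|² dξ.
With A² fixed by ∫|u|² = 1, i.e. A² = (d)^(−1), substitute and integrate.
Both integrals are even about ξ = 0, so only the ξ ≥ 0 halves are needed (the factors of 2 cancel). Let t = ξ/d; then A² and the length scale cancel, so P = ∫_{0}^{1.7} e^(-2·t) dt ÷ ∫_{0}^{∞} e^(-2·t) dt.
With ∫ e^(-2·t) dt = -e^(-2·t)/2 + C, the region integral is 1/2 - e^(-17/5)/2 and the full one is 1/2.
Evaluating gives P = 0.9666.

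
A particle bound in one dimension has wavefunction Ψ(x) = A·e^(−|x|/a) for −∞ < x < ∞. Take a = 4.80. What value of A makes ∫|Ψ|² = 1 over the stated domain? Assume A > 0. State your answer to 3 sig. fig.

The normalization condition is ∫|Ψ|² dx = 1 from −∞ to ∞.
Recall ∫₀^∞ x^m e^(−x/β) dx = m!·β^(m+1), the integral (without the A² prefactor) comes out to a.
So A² = (a)^(−1).
Plugging in a = 4.80 yields A = 0.4564.

A ≈ 0.456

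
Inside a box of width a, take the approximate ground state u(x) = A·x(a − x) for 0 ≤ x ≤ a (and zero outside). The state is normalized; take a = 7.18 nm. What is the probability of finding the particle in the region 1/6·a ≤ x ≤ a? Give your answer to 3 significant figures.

P = ∫_{1/6·a}^{a} |u(x)|² dx.
With A² fixed by ∫|u|² = 1, i.e. A² = (a^5/30)^(−1), substitute and integrate.
Let t = x/a; then A² and the length scale cancel, so P = ∫_{1/6}^{1} t^2·(1 - t)^2 dt ÷ ∫_{0}^{1} t^2·(1 - t)^2 dt.
With ∫ t^2·(1 - t)^2 dt = t^3·(6·t^2 - 15·t + 10)/30 + C, the region integral is 125/3888 and the full one is 1/30.
This works out to P = 625/648.

P ≈ 0.965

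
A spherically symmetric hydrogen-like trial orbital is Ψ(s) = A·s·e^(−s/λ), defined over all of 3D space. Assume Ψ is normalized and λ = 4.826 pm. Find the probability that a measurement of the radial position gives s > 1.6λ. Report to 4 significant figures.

Integrate the radial probability density 4πs²|Ψ|² over s > 1.6λ.
The full normalization integral is A²·[3·π·λ^5] = 1, fixing A².
Let u = s/λ; then A², 4π and the length scale all cancel, so P = ∫_{1.6}^{∞} u^4·e^(-2·u) du ÷ ∫_{0}^{∞} u^4·e^(-2·u) du.
An antiderivative of u^4·e^(-2·u) is -(u^4/2 + u^3 + 3·u^2/2 + 3·u/2 + 3/4)·e^(-2·u); evaluating from 1.6 to ∞ gives ≈ 0.585459, while the full integral is 3/4.
This evaluates to P = 0.78061.

P ≈ 0.7806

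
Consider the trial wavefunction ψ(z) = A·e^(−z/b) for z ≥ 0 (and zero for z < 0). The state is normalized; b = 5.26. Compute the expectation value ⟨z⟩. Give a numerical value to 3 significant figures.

⟨z⟩ = ∫ z |ψ|² dz over the full domain.
With ∫₀^∞ z^1 e^(−αz) dz = 1!/α^2, evaluating both integrals, ⟨z⟩ = b/2.
With b = 5.26, ⟨z⟩ = 2.630.

⟨z⟩ ≈ 2.63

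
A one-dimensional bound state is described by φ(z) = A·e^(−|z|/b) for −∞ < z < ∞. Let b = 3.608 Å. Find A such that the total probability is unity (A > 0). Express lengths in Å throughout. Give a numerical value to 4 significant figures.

A ≈ 0.5265 Å^(-1/2)

We need A² ∫|f|² dz = 1, taking the integral from −∞ to ∞.
Using ∫₀^∞ zⁿ e^(−αz) dz = n!/αⁿ⁺¹, with φ = A·e^(−|z|/b), the integral evaluates to A²·[b].
So A² = (b)^(−1).
Plugging in b = 3.608 yields A = 0.52646.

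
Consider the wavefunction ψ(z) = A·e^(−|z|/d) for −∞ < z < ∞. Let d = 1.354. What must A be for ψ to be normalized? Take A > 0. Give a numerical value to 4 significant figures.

A ≈ 0.8594

Require ∫ |ψ|² dz = 1 over the whole domain.
Using ∫₀^∞ zⁿ e^(−αz) dz = n!/αⁿ⁺¹, carrying out the integral gives A² · d.
Setting this equal to 1 gives A² = 1/(d).
Substituting d = 1.354 gives A² = 0.73855, so A = 0.85939.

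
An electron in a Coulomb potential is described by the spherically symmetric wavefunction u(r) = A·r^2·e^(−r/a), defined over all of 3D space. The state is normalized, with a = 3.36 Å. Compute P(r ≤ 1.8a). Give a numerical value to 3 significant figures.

With dV = 4πr²dr, the probability is ∫|u|² dV over r ≤ 1.8a.
Normalization gives A² = 1/(45·π·a^7/2).
Let t = r/a; then A², 4π and the length scale all cancel, so P = ∫_{0}^{1.8} t^6·e^(-2·t) dt ÷ ∫_{0}^{∞} t^6·e^(-2·t) dt.
Using ∫ t^6·e^(-2·t) dt = -(4·t^6 + 12·t^5 + 30·t^4 + 60·t^3 + 90·t^2 + 90·t + 45)·e^(-2·t)/8, the numerator is ≈ 0.41216 and the denominator is 45/8.
This evaluates to P = 0.07327.

P ≈ 0.0733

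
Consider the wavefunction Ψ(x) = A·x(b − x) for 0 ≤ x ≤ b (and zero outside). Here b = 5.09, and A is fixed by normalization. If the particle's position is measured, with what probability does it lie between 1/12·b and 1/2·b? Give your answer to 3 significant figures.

P ≈ 0.495

The probability is P = ∫ |Ψ|² dx over [1/12·b, 1/2·b].
With A² fixed by ∫|Ψ|² = 1, i.e. A² = (b^5/30)^(−1), substitute and integrate.
In terms of u = x/b (A² and the length scale cancel between numerator and denominator), P = [∫_{1/12}^{1/2} u^2·(1 - u)^2 du] / [∫_{0}^{1} u^2·(1 - u)^2 du].
An antiderivative of u^2·(1 - u)^2 is u^3·(6·u^2 - 15·u + 10)/30; evaluating from 1/12 to 1/2 gives ≈ 0.016497, while the full integral is 1/30.
Taking the ratio, P = 0.4949.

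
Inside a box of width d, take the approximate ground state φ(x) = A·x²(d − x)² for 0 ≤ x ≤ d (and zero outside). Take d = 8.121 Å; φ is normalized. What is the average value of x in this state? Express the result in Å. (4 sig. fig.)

⟨x⟩ ≈ 4.061 Å

⟨x⟩ = ∫ x |φ|² dx over the full domain.
Expanding the polynomial and integrating term by term, evaluating both integrals, ⟨x⟩ = d/2.
With d = 8.121, ⟨x⟩ = 4.0605.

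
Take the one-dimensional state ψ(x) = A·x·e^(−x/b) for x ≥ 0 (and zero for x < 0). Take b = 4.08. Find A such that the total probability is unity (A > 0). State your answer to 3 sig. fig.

Require ∫ |ψ|² dx = 1 over the whole domain.
Recall ∫₀^∞ x^m e^(−x/β) dx = m!·β^(m+1), the integral (without the A² prefactor) comes out to b^3/4.
Substituting b = 4.08 gives A² = 0.05890, so A = 0.2427.

A ≈ 0.243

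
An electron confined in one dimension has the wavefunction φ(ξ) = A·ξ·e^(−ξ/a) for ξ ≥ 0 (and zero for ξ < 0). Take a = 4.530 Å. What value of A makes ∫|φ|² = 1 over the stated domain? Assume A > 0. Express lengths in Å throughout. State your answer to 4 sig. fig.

A ≈ 0.2074 Å^(-3/2)

We need A² ∫|f|² dξ = 1, taking the integral from 0 to ∞.
The integral (without the A² prefactor) comes out to a^3/4.
Hence A² = 1/[a^3/4].
Substituting a = 4.530 gives A² = 0.043029, so A = 0.20744.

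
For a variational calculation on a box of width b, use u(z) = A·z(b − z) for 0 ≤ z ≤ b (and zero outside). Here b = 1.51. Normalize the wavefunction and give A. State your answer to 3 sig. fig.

A ≈ 1.95

Normalization requires ∫|u|² dz = 1, integrated from 0 to b.
Expanding the polynomial and integrating term by term, ∫|u|² dz = A²·(b^5/30).
Setting this equal to 1 gives A² = 1/(b^5/30).
Plugging in b = 1.51 yields A = 1.955.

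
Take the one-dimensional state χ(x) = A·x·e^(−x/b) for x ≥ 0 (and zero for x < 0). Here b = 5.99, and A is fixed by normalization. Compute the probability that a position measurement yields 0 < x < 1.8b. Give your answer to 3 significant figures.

P ≈ 0.697

P = ∫_{0}^{1.8b} |χ(x)|² dx.
With A² fixed by ∫|χ|² = 1, i.e. A² = (b^3/4)^(−1), substitute and integrate.
Substituting u = x/b, A² and the length scale cancel in the ratio: P = ∫_{0}^{1.8} u^2·e^(-2·u) du / ∫_{0}^{∞} u^2·e^(-2·u) du.
Using ∫ u^2·e^(-2·u) du = -(2·u^2 + 2·u + 1)·e^(-2·u)/4, the numerator is 1/4 - 277·e^(-18/5)/100 and the denominator is 1/4.
The result is P = 0.6973.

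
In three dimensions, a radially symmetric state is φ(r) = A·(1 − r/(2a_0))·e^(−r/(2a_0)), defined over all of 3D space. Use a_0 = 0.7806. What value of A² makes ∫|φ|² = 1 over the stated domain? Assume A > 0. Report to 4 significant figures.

A^2 ≈ 0.08365

Require ∫ |φ|² 4πr² dr = 1 over the whole domain.
(Spherical symmetry: dV = 4πr² dr.)
Carrying out the integral gives A² · 8·π·a_0^3.
Plugging in a_0 = 0.7806 yields A = 0.28923.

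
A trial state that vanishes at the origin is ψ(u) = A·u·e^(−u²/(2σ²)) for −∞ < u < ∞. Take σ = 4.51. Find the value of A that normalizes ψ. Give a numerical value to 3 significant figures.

We need A² ∫|f|² du = 1, taking the integral from −∞ to ∞.
∫|ψ|² du = A²·(√(π)·σ^3/2).
Setting this equal to 1 gives A² = 1/(√(π)·σ^3/2).
With σ = 4.51: A² = 0.01230 and A = 0.1109.

A ≈ 0.111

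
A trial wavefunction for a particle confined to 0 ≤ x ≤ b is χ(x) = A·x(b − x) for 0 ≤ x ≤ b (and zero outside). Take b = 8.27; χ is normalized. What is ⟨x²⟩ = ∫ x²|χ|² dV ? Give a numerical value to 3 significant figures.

The expectation value is the |χ|²-weighted average of x^2: ∫ x^2|χ|² dx.
Expanding the polynomial and integrating term by term, the ratio of the moment integral to the normalization integral gives ⟨x²⟩ = 2·b^2/7.
Putting b = 8.27 gives 19.54.

⟨x^2⟩ ≈ 19.5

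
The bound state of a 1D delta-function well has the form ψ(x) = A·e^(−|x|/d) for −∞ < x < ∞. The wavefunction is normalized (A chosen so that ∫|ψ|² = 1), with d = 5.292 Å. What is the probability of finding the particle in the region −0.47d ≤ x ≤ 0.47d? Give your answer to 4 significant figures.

P ≈ 0.6094

P = ∫_{−0.47d}^{0.47d} |ψ(x)|² dx.
The normalization integral ∫|ψ|²dx over the whole domain equals d·A², and A² cancels in the ratio.
Both integrals are even about x = 0, so only the x ≥ 0 halves are needed (the factors of 2 cancel). Let u = x/d; then A² and the length scale cancel, so P = ∫_{0}^{0.47} e^(-2·u) du ÷ ∫_{0}^{∞} e^(-2·u) du.
An antiderivative of e^(-2·u) is -e^(-2·u)/2; evaluating from 0 to 0.47 gives 1/2 - e^(-47/50)/2, while the full integral is 1/2.
Taking the ratio, P = 0.60937.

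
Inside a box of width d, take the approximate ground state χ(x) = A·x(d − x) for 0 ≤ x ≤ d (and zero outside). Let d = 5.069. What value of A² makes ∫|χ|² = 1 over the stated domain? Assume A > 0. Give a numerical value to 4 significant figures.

A^2 ≈ 0.008964

The normalization condition is ∫|χ|² dx = 1 from 0 to d.
Expanding the polynomial and integrating term by term, with χ = A·x(d − x), the integral evaluates to A²·[d^5/30].
So A² = (d^5/30)^(−1).
With d = 5.069: A² = 0.0089642 and A = 0.094679.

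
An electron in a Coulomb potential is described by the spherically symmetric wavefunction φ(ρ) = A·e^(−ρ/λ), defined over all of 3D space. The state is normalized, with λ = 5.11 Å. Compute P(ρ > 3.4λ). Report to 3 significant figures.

P = ∫ |φ|² 4πρ² dρ over ρ > 3.4λ.
A² is fixed by ∫₀^∞ 4πρ²|φ|² dρ = 1, i.e. A² = (π·λ^3)^(−1).
Let u = ρ/λ; then A², 4π and the length scale all cancel, so P = ∫_{3.4}^{∞} u^2·e^(-2·u) du ÷ ∫_{0}^{∞} u^2·e^(-2·u) du.
With ∫ u^2·e^(-2·u) du = -(2·u^2 + 2·u + 1)·e^(-2·u)/4 + C, the region integral is 773·e^(-34/5)/100 and the full one is 1/4.
This evaluates to P = 0.03444.

P ≈ 0.0344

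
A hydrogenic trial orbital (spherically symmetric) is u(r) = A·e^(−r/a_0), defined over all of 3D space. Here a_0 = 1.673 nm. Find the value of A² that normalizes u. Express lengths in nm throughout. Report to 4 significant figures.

A^2 ≈ 0.06798 nm^(-3)

The normalization condition is ∫|u|² 4πr² dr = 1 from 0 to ∞.
With ∫₀^∞ r^2 e^(−αr) dr = 2!/α^3, carrying out the integral gives A² · π·a_0^3.
So A² = (π·a_0^3)^(−1).
Plugging in a_0 = 1.673 yields A = 0.26072.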